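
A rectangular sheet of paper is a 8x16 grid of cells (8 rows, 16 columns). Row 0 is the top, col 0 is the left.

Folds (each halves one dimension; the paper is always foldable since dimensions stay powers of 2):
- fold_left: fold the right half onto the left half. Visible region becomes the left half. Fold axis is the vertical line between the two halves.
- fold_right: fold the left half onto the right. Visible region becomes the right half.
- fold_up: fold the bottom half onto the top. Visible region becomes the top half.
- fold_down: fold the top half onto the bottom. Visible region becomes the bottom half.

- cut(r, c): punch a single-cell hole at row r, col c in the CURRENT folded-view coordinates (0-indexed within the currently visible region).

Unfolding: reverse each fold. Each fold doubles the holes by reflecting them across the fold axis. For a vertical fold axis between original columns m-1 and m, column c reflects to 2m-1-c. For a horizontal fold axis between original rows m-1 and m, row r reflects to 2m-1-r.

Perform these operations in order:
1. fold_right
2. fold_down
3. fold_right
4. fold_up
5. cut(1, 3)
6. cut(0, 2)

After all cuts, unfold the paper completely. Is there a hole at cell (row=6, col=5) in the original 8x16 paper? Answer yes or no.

Answer: no

Derivation:
Op 1 fold_right: fold axis v@8; visible region now rows[0,8) x cols[8,16) = 8x8
Op 2 fold_down: fold axis h@4; visible region now rows[4,8) x cols[8,16) = 4x8
Op 3 fold_right: fold axis v@12; visible region now rows[4,8) x cols[12,16) = 4x4
Op 4 fold_up: fold axis h@6; visible region now rows[4,6) x cols[12,16) = 2x4
Op 5 cut(1, 3): punch at orig (5,15); cuts so far [(5, 15)]; region rows[4,6) x cols[12,16) = 2x4
Op 6 cut(0, 2): punch at orig (4,14); cuts so far [(4, 14), (5, 15)]; region rows[4,6) x cols[12,16) = 2x4
Unfold 1 (reflect across h@6): 4 holes -> [(4, 14), (5, 15), (6, 15), (7, 14)]
Unfold 2 (reflect across v@12): 8 holes -> [(4, 9), (4, 14), (5, 8), (5, 15), (6, 8), (6, 15), (7, 9), (7, 14)]
Unfold 3 (reflect across h@4): 16 holes -> [(0, 9), (0, 14), (1, 8), (1, 15), (2, 8), (2, 15), (3, 9), (3, 14), (4, 9), (4, 14), (5, 8), (5, 15), (6, 8), (6, 15), (7, 9), (7, 14)]
Unfold 4 (reflect across v@8): 32 holes -> [(0, 1), (0, 6), (0, 9), (0, 14), (1, 0), (1, 7), (1, 8), (1, 15), (2, 0), (2, 7), (2, 8), (2, 15), (3, 1), (3, 6), (3, 9), (3, 14), (4, 1), (4, 6), (4, 9), (4, 14), (5, 0), (5, 7), (5, 8), (5, 15), (6, 0), (6, 7), (6, 8), (6, 15), (7, 1), (7, 6), (7, 9), (7, 14)]
Holes: [(0, 1), (0, 6), (0, 9), (0, 14), (1, 0), (1, 7), (1, 8), (1, 15), (2, 0), (2, 7), (2, 8), (2, 15), (3, 1), (3, 6), (3, 9), (3, 14), (4, 1), (4, 6), (4, 9), (4, 14), (5, 0), (5, 7), (5, 8), (5, 15), (6, 0), (6, 7), (6, 8), (6, 15), (7, 1), (7, 6), (7, 9), (7, 14)]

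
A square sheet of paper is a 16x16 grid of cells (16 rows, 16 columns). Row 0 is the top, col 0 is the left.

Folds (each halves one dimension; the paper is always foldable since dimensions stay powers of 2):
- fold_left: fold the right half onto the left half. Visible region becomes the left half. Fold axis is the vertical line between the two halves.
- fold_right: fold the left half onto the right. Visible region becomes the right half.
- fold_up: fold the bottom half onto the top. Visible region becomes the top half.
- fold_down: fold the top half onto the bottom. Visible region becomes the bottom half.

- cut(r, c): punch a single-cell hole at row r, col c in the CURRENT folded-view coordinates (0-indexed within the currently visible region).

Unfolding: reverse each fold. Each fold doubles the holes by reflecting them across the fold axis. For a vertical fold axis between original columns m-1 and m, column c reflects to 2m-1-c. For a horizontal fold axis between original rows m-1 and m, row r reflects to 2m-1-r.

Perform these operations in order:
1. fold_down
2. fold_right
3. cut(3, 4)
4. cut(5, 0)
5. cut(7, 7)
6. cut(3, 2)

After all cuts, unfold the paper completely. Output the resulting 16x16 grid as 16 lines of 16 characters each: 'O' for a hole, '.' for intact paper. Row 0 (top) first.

Answer: O..............O
................
.......OO.......
................
...O.O....O.O...
................
................
................
................
................
................
...O.O....O.O...
................
.......OO.......
................
O..............O

Derivation:
Op 1 fold_down: fold axis h@8; visible region now rows[8,16) x cols[0,16) = 8x16
Op 2 fold_right: fold axis v@8; visible region now rows[8,16) x cols[8,16) = 8x8
Op 3 cut(3, 4): punch at orig (11,12); cuts so far [(11, 12)]; region rows[8,16) x cols[8,16) = 8x8
Op 4 cut(5, 0): punch at orig (13,8); cuts so far [(11, 12), (13, 8)]; region rows[8,16) x cols[8,16) = 8x8
Op 5 cut(7, 7): punch at orig (15,15); cuts so far [(11, 12), (13, 8), (15, 15)]; region rows[8,16) x cols[8,16) = 8x8
Op 6 cut(3, 2): punch at orig (11,10); cuts so far [(11, 10), (11, 12), (13, 8), (15, 15)]; region rows[8,16) x cols[8,16) = 8x8
Unfold 1 (reflect across v@8): 8 holes -> [(11, 3), (11, 5), (11, 10), (11, 12), (13, 7), (13, 8), (15, 0), (15, 15)]
Unfold 2 (reflect across h@8): 16 holes -> [(0, 0), (0, 15), (2, 7), (2, 8), (4, 3), (4, 5), (4, 10), (4, 12), (11, 3), (11, 5), (11, 10), (11, 12), (13, 7), (13, 8), (15, 0), (15, 15)]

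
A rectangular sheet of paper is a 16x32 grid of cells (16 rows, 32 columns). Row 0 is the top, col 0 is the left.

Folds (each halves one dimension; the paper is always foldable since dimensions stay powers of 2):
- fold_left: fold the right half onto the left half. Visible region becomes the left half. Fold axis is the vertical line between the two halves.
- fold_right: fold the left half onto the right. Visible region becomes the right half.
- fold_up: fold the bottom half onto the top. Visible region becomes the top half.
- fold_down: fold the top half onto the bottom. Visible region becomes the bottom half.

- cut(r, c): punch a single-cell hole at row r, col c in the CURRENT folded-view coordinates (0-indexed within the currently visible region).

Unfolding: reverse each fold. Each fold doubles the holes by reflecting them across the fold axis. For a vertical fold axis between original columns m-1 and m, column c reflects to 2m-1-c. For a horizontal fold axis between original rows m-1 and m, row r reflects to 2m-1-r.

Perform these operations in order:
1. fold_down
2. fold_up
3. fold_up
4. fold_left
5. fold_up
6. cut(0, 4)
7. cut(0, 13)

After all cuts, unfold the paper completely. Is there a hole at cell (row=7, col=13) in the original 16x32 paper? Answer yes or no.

Op 1 fold_down: fold axis h@8; visible region now rows[8,16) x cols[0,32) = 8x32
Op 2 fold_up: fold axis h@12; visible region now rows[8,12) x cols[0,32) = 4x32
Op 3 fold_up: fold axis h@10; visible region now rows[8,10) x cols[0,32) = 2x32
Op 4 fold_left: fold axis v@16; visible region now rows[8,10) x cols[0,16) = 2x16
Op 5 fold_up: fold axis h@9; visible region now rows[8,9) x cols[0,16) = 1x16
Op 6 cut(0, 4): punch at orig (8,4); cuts so far [(8, 4)]; region rows[8,9) x cols[0,16) = 1x16
Op 7 cut(0, 13): punch at orig (8,13); cuts so far [(8, 4), (8, 13)]; region rows[8,9) x cols[0,16) = 1x16
Unfold 1 (reflect across h@9): 4 holes -> [(8, 4), (8, 13), (9, 4), (9, 13)]
Unfold 2 (reflect across v@16): 8 holes -> [(8, 4), (8, 13), (8, 18), (8, 27), (9, 4), (9, 13), (9, 18), (9, 27)]
Unfold 3 (reflect across h@10): 16 holes -> [(8, 4), (8, 13), (8, 18), (8, 27), (9, 4), (9, 13), (9, 18), (9, 27), (10, 4), (10, 13), (10, 18), (10, 27), (11, 4), (11, 13), (11, 18), (11, 27)]
Unfold 4 (reflect across h@12): 32 holes -> [(8, 4), (8, 13), (8, 18), (8, 27), (9, 4), (9, 13), (9, 18), (9, 27), (10, 4), (10, 13), (10, 18), (10, 27), (11, 4), (11, 13), (11, 18), (11, 27), (12, 4), (12, 13), (12, 18), (12, 27), (13, 4), (13, 13), (13, 18), (13, 27), (14, 4), (14, 13), (14, 18), (14, 27), (15, 4), (15, 13), (15, 18), (15, 27)]
Unfold 5 (reflect across h@8): 64 holes -> [(0, 4), (0, 13), (0, 18), (0, 27), (1, 4), (1, 13), (1, 18), (1, 27), (2, 4), (2, 13), (2, 18), (2, 27), (3, 4), (3, 13), (3, 18), (3, 27), (4, 4), (4, 13), (4, 18), (4, 27), (5, 4), (5, 13), (5, 18), (5, 27), (6, 4), (6, 13), (6, 18), (6, 27), (7, 4), (7, 13), (7, 18), (7, 27), (8, 4), (8, 13), (8, 18), (8, 27), (9, 4), (9, 13), (9, 18), (9, 27), (10, 4), (10, 13), (10, 18), (10, 27), (11, 4), (11, 13), (11, 18), (11, 27), (12, 4), (12, 13), (12, 18), (12, 27), (13, 4), (13, 13), (13, 18), (13, 27), (14, 4), (14, 13), (14, 18), (14, 27), (15, 4), (15, 13), (15, 18), (15, 27)]
Holes: [(0, 4), (0, 13), (0, 18), (0, 27), (1, 4), (1, 13), (1, 18), (1, 27), (2, 4), (2, 13), (2, 18), (2, 27), (3, 4), (3, 13), (3, 18), (3, 27), (4, 4), (4, 13), (4, 18), (4, 27), (5, 4), (5, 13), (5, 18), (5, 27), (6, 4), (6, 13), (6, 18), (6, 27), (7, 4), (7, 13), (7, 18), (7, 27), (8, 4), (8, 13), (8, 18), (8, 27), (9, 4), (9, 13), (9, 18), (9, 27), (10, 4), (10, 13), (10, 18), (10, 27), (11, 4), (11, 13), (11, 18), (11, 27), (12, 4), (12, 13), (12, 18), (12, 27), (13, 4), (13, 13), (13, 18), (13, 27), (14, 4), (14, 13), (14, 18), (14, 27), (15, 4), (15, 13), (15, 18), (15, 27)]

Answer: yes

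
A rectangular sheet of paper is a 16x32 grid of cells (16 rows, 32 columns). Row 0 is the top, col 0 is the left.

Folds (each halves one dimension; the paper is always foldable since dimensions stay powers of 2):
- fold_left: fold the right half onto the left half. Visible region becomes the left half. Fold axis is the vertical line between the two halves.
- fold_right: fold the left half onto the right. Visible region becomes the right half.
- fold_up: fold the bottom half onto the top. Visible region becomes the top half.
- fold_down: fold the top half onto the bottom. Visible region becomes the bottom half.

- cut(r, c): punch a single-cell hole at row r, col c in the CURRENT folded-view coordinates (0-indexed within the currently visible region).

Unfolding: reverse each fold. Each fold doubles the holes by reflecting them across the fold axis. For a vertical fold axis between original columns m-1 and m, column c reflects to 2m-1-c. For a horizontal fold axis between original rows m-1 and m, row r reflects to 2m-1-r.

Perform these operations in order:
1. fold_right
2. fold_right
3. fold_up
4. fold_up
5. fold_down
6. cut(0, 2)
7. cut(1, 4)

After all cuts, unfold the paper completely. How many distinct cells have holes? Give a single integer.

Answer: 64

Derivation:
Op 1 fold_right: fold axis v@16; visible region now rows[0,16) x cols[16,32) = 16x16
Op 2 fold_right: fold axis v@24; visible region now rows[0,16) x cols[24,32) = 16x8
Op 3 fold_up: fold axis h@8; visible region now rows[0,8) x cols[24,32) = 8x8
Op 4 fold_up: fold axis h@4; visible region now rows[0,4) x cols[24,32) = 4x8
Op 5 fold_down: fold axis h@2; visible region now rows[2,4) x cols[24,32) = 2x8
Op 6 cut(0, 2): punch at orig (2,26); cuts so far [(2, 26)]; region rows[2,4) x cols[24,32) = 2x8
Op 7 cut(1, 4): punch at orig (3,28); cuts so far [(2, 26), (3, 28)]; region rows[2,4) x cols[24,32) = 2x8
Unfold 1 (reflect across h@2): 4 holes -> [(0, 28), (1, 26), (2, 26), (3, 28)]
Unfold 2 (reflect across h@4): 8 holes -> [(0, 28), (1, 26), (2, 26), (3, 28), (4, 28), (5, 26), (6, 26), (7, 28)]
Unfold 3 (reflect across h@8): 16 holes -> [(0, 28), (1, 26), (2, 26), (3, 28), (4, 28), (5, 26), (6, 26), (7, 28), (8, 28), (9, 26), (10, 26), (11, 28), (12, 28), (13, 26), (14, 26), (15, 28)]
Unfold 4 (reflect across v@24): 32 holes -> [(0, 19), (0, 28), (1, 21), (1, 26), (2, 21), (2, 26), (3, 19), (3, 28), (4, 19), (4, 28), (5, 21), (5, 26), (6, 21), (6, 26), (7, 19), (7, 28), (8, 19), (8, 28), (9, 21), (9, 26), (10, 21), (10, 26), (11, 19), (11, 28), (12, 19), (12, 28), (13, 21), (13, 26), (14, 21), (14, 26), (15, 19), (15, 28)]
Unfold 5 (reflect across v@16): 64 holes -> [(0, 3), (0, 12), (0, 19), (0, 28), (1, 5), (1, 10), (1, 21), (1, 26), (2, 5), (2, 10), (2, 21), (2, 26), (3, 3), (3, 12), (3, 19), (3, 28), (4, 3), (4, 12), (4, 19), (4, 28), (5, 5), (5, 10), (5, 21), (5, 26), (6, 5), (6, 10), (6, 21), (6, 26), (7, 3), (7, 12), (7, 19), (7, 28), (8, 3), (8, 12), (8, 19), (8, 28), (9, 5), (9, 10), (9, 21), (9, 26), (10, 5), (10, 10), (10, 21), (10, 26), (11, 3), (11, 12), (11, 19), (11, 28), (12, 3), (12, 12), (12, 19), (12, 28), (13, 5), (13, 10), (13, 21), (13, 26), (14, 5), (14, 10), (14, 21), (14, 26), (15, 3), (15, 12), (15, 19), (15, 28)]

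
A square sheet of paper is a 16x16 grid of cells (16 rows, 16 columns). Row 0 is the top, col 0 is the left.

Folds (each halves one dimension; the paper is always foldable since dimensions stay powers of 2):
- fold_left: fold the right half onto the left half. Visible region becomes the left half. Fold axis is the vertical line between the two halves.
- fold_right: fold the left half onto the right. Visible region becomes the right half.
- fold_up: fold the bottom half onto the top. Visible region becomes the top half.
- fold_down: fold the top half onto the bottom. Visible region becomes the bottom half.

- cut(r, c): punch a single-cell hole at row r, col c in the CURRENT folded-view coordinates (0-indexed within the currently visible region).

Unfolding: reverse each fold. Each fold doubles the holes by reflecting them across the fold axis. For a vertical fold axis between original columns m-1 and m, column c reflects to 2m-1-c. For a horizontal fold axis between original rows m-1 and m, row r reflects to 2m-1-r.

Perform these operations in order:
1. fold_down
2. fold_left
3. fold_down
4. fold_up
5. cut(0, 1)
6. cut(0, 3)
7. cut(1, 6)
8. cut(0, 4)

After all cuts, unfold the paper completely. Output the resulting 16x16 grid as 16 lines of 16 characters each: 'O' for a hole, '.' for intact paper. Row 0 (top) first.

Op 1 fold_down: fold axis h@8; visible region now rows[8,16) x cols[0,16) = 8x16
Op 2 fold_left: fold axis v@8; visible region now rows[8,16) x cols[0,8) = 8x8
Op 3 fold_down: fold axis h@12; visible region now rows[12,16) x cols[0,8) = 4x8
Op 4 fold_up: fold axis h@14; visible region now rows[12,14) x cols[0,8) = 2x8
Op 5 cut(0, 1): punch at orig (12,1); cuts so far [(12, 1)]; region rows[12,14) x cols[0,8) = 2x8
Op 6 cut(0, 3): punch at orig (12,3); cuts so far [(12, 1), (12, 3)]; region rows[12,14) x cols[0,8) = 2x8
Op 7 cut(1, 6): punch at orig (13,6); cuts so far [(12, 1), (12, 3), (13, 6)]; region rows[12,14) x cols[0,8) = 2x8
Op 8 cut(0, 4): punch at orig (12,4); cuts so far [(12, 1), (12, 3), (12, 4), (13, 6)]; region rows[12,14) x cols[0,8) = 2x8
Unfold 1 (reflect across h@14): 8 holes -> [(12, 1), (12, 3), (12, 4), (13, 6), (14, 6), (15, 1), (15, 3), (15, 4)]
Unfold 2 (reflect across h@12): 16 holes -> [(8, 1), (8, 3), (8, 4), (9, 6), (10, 6), (11, 1), (11, 3), (11, 4), (12, 1), (12, 3), (12, 4), (13, 6), (14, 6), (15, 1), (15, 3), (15, 4)]
Unfold 3 (reflect across v@8): 32 holes -> [(8, 1), (8, 3), (8, 4), (8, 11), (8, 12), (8, 14), (9, 6), (9, 9), (10, 6), (10, 9), (11, 1), (11, 3), (11, 4), (11, 11), (11, 12), (11, 14), (12, 1), (12, 3), (12, 4), (12, 11), (12, 12), (12, 14), (13, 6), (13, 9), (14, 6), (14, 9), (15, 1), (15, 3), (15, 4), (15, 11), (15, 12), (15, 14)]
Unfold 4 (reflect across h@8): 64 holes -> [(0, 1), (0, 3), (0, 4), (0, 11), (0, 12), (0, 14), (1, 6), (1, 9), (2, 6), (2, 9), (3, 1), (3, 3), (3, 4), (3, 11), (3, 12), (3, 14), (4, 1), (4, 3), (4, 4), (4, 11), (4, 12), (4, 14), (5, 6), (5, 9), (6, 6), (6, 9), (7, 1), (7, 3), (7, 4), (7, 11), (7, 12), (7, 14), (8, 1), (8, 3), (8, 4), (8, 11), (8, 12), (8, 14), (9, 6), (9, 9), (10, 6), (10, 9), (11, 1), (11, 3), (11, 4), (11, 11), (11, 12), (11, 14), (12, 1), (12, 3), (12, 4), (12, 11), (12, 12), (12, 14), (13, 6), (13, 9), (14, 6), (14, 9), (15, 1), (15, 3), (15, 4), (15, 11), (15, 12), (15, 14)]

Answer: .O.OO......OO.O.
......O..O......
......O..O......
.O.OO......OO.O.
.O.OO......OO.O.
......O..O......
......O..O......
.O.OO......OO.O.
.O.OO......OO.O.
......O..O......
......O..O......
.O.OO......OO.O.
.O.OO......OO.O.
......O..O......
......O..O......
.O.OO......OO.O.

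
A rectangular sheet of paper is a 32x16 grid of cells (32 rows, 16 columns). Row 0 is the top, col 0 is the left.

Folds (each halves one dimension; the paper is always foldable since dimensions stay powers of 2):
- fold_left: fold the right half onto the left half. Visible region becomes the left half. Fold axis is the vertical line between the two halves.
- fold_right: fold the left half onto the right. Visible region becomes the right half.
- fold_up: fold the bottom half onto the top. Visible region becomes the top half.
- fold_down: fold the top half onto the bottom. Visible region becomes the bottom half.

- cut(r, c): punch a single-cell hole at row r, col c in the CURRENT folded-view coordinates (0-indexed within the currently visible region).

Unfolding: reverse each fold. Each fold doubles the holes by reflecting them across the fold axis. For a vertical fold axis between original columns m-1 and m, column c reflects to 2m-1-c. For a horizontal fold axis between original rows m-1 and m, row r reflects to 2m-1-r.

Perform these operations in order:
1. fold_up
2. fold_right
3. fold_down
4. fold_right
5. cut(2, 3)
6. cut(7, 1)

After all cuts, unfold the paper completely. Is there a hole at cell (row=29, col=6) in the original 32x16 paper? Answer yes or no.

Answer: no

Derivation:
Op 1 fold_up: fold axis h@16; visible region now rows[0,16) x cols[0,16) = 16x16
Op 2 fold_right: fold axis v@8; visible region now rows[0,16) x cols[8,16) = 16x8
Op 3 fold_down: fold axis h@8; visible region now rows[8,16) x cols[8,16) = 8x8
Op 4 fold_right: fold axis v@12; visible region now rows[8,16) x cols[12,16) = 8x4
Op 5 cut(2, 3): punch at orig (10,15); cuts so far [(10, 15)]; region rows[8,16) x cols[12,16) = 8x4
Op 6 cut(7, 1): punch at orig (15,13); cuts so far [(10, 15), (15, 13)]; region rows[8,16) x cols[12,16) = 8x4
Unfold 1 (reflect across v@12): 4 holes -> [(10, 8), (10, 15), (15, 10), (15, 13)]
Unfold 2 (reflect across h@8): 8 holes -> [(0, 10), (0, 13), (5, 8), (5, 15), (10, 8), (10, 15), (15, 10), (15, 13)]
Unfold 3 (reflect across v@8): 16 holes -> [(0, 2), (0, 5), (0, 10), (0, 13), (5, 0), (5, 7), (5, 8), (5, 15), (10, 0), (10, 7), (10, 8), (10, 15), (15, 2), (15, 5), (15, 10), (15, 13)]
Unfold 4 (reflect across h@16): 32 holes -> [(0, 2), (0, 5), (0, 10), (0, 13), (5, 0), (5, 7), (5, 8), (5, 15), (10, 0), (10, 7), (10, 8), (10, 15), (15, 2), (15, 5), (15, 10), (15, 13), (16, 2), (16, 5), (16, 10), (16, 13), (21, 0), (21, 7), (21, 8), (21, 15), (26, 0), (26, 7), (26, 8), (26, 15), (31, 2), (31, 5), (31, 10), (31, 13)]
Holes: [(0, 2), (0, 5), (0, 10), (0, 13), (5, 0), (5, 7), (5, 8), (5, 15), (10, 0), (10, 7), (10, 8), (10, 15), (15, 2), (15, 5), (15, 10), (15, 13), (16, 2), (16, 5), (16, 10), (16, 13), (21, 0), (21, 7), (21, 8), (21, 15), (26, 0), (26, 7), (26, 8), (26, 15), (31, 2), (31, 5), (31, 10), (31, 13)]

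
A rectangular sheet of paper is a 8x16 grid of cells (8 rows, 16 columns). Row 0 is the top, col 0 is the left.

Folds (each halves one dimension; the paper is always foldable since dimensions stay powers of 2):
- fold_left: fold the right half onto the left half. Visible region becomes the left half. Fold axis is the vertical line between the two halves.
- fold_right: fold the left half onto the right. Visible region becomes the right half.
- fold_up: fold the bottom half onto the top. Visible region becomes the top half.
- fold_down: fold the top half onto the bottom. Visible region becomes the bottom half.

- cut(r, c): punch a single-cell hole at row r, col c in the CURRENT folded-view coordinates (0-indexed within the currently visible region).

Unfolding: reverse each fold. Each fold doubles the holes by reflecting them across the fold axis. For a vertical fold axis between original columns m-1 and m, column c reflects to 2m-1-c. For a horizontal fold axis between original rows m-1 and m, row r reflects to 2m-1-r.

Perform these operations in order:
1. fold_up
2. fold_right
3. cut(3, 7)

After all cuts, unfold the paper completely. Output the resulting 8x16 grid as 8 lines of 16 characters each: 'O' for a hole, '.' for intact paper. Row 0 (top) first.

Answer: ................
................
................
O..............O
O..............O
................
................
................

Derivation:
Op 1 fold_up: fold axis h@4; visible region now rows[0,4) x cols[0,16) = 4x16
Op 2 fold_right: fold axis v@8; visible region now rows[0,4) x cols[8,16) = 4x8
Op 3 cut(3, 7): punch at orig (3,15); cuts so far [(3, 15)]; region rows[0,4) x cols[8,16) = 4x8
Unfold 1 (reflect across v@8): 2 holes -> [(3, 0), (3, 15)]
Unfold 2 (reflect across h@4): 4 holes -> [(3, 0), (3, 15), (4, 0), (4, 15)]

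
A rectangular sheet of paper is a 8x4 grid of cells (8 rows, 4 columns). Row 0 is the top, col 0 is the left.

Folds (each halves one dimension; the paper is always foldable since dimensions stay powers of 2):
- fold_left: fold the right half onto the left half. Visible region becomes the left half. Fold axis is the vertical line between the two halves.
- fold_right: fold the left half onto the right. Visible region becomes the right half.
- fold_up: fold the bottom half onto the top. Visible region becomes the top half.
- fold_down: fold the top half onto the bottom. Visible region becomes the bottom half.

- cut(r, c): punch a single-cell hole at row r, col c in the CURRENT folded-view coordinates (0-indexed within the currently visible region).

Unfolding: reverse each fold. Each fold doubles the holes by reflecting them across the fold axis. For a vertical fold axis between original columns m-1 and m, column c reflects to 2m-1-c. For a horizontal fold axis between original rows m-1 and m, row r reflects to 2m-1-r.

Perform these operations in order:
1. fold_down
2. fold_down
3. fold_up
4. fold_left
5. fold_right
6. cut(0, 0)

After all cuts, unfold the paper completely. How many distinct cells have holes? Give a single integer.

Answer: 32

Derivation:
Op 1 fold_down: fold axis h@4; visible region now rows[4,8) x cols[0,4) = 4x4
Op 2 fold_down: fold axis h@6; visible region now rows[6,8) x cols[0,4) = 2x4
Op 3 fold_up: fold axis h@7; visible region now rows[6,7) x cols[0,4) = 1x4
Op 4 fold_left: fold axis v@2; visible region now rows[6,7) x cols[0,2) = 1x2
Op 5 fold_right: fold axis v@1; visible region now rows[6,7) x cols[1,2) = 1x1
Op 6 cut(0, 0): punch at orig (6,1); cuts so far [(6, 1)]; region rows[6,7) x cols[1,2) = 1x1
Unfold 1 (reflect across v@1): 2 holes -> [(6, 0), (6, 1)]
Unfold 2 (reflect across v@2): 4 holes -> [(6, 0), (6, 1), (6, 2), (6, 3)]
Unfold 3 (reflect across h@7): 8 holes -> [(6, 0), (6, 1), (6, 2), (6, 3), (7, 0), (7, 1), (7, 2), (7, 3)]
Unfold 4 (reflect across h@6): 16 holes -> [(4, 0), (4, 1), (4, 2), (4, 3), (5, 0), (5, 1), (5, 2), (5, 3), (6, 0), (6, 1), (6, 2), (6, 3), (7, 0), (7, 1), (7, 2), (7, 3)]
Unfold 5 (reflect across h@4): 32 holes -> [(0, 0), (0, 1), (0, 2), (0, 3), (1, 0), (1, 1), (1, 2), (1, 3), (2, 0), (2, 1), (2, 2), (2, 3), (3, 0), (3, 1), (3, 2), (3, 3), (4, 0), (4, 1), (4, 2), (4, 3), (5, 0), (5, 1), (5, 2), (5, 3), (6, 0), (6, 1), (6, 2), (6, 3), (7, 0), (7, 1), (7, 2), (7, 3)]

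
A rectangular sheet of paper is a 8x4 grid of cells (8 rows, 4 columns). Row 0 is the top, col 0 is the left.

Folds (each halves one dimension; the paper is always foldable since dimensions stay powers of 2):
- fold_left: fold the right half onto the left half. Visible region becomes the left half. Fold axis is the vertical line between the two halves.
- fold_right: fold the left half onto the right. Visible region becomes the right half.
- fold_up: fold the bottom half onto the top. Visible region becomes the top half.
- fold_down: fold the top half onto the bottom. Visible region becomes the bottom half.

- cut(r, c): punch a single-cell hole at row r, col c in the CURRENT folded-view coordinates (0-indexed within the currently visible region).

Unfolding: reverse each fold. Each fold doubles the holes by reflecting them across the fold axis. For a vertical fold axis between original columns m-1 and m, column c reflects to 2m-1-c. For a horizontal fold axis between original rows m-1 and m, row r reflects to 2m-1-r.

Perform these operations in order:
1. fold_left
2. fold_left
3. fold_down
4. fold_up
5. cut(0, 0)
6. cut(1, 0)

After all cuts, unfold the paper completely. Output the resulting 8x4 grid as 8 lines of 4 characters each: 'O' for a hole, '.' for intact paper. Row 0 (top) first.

Op 1 fold_left: fold axis v@2; visible region now rows[0,8) x cols[0,2) = 8x2
Op 2 fold_left: fold axis v@1; visible region now rows[0,8) x cols[0,1) = 8x1
Op 3 fold_down: fold axis h@4; visible region now rows[4,8) x cols[0,1) = 4x1
Op 4 fold_up: fold axis h@6; visible region now rows[4,6) x cols[0,1) = 2x1
Op 5 cut(0, 0): punch at orig (4,0); cuts so far [(4, 0)]; region rows[4,6) x cols[0,1) = 2x1
Op 6 cut(1, 0): punch at orig (5,0); cuts so far [(4, 0), (5, 0)]; region rows[4,6) x cols[0,1) = 2x1
Unfold 1 (reflect across h@6): 4 holes -> [(4, 0), (5, 0), (6, 0), (7, 0)]
Unfold 2 (reflect across h@4): 8 holes -> [(0, 0), (1, 0), (2, 0), (3, 0), (4, 0), (5, 0), (6, 0), (7, 0)]
Unfold 3 (reflect across v@1): 16 holes -> [(0, 0), (0, 1), (1, 0), (1, 1), (2, 0), (2, 1), (3, 0), (3, 1), (4, 0), (4, 1), (5, 0), (5, 1), (6, 0), (6, 1), (7, 0), (7, 1)]
Unfold 4 (reflect across v@2): 32 holes -> [(0, 0), (0, 1), (0, 2), (0, 3), (1, 0), (1, 1), (1, 2), (1, 3), (2, 0), (2, 1), (2, 2), (2, 3), (3, 0), (3, 1), (3, 2), (3, 3), (4, 0), (4, 1), (4, 2), (4, 3), (5, 0), (5, 1), (5, 2), (5, 3), (6, 0), (6, 1), (6, 2), (6, 3), (7, 0), (7, 1), (7, 2), (7, 3)]

Answer: OOOO
OOOO
OOOO
OOOO
OOOO
OOOO
OOOO
OOOO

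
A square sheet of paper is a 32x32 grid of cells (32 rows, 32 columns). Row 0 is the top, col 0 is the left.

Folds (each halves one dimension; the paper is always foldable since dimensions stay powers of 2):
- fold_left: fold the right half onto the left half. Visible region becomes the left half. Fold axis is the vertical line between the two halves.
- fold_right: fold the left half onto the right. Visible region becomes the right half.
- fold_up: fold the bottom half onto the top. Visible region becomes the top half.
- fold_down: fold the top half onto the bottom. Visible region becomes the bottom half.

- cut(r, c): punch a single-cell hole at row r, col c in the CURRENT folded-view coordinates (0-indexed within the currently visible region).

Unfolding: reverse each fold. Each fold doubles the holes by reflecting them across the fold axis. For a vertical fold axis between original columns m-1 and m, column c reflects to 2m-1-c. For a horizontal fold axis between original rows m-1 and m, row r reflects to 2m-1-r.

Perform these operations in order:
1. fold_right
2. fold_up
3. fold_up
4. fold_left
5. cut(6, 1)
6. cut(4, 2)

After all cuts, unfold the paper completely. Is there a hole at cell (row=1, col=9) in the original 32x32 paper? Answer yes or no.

Op 1 fold_right: fold axis v@16; visible region now rows[0,32) x cols[16,32) = 32x16
Op 2 fold_up: fold axis h@16; visible region now rows[0,16) x cols[16,32) = 16x16
Op 3 fold_up: fold axis h@8; visible region now rows[0,8) x cols[16,32) = 8x16
Op 4 fold_left: fold axis v@24; visible region now rows[0,8) x cols[16,24) = 8x8
Op 5 cut(6, 1): punch at orig (6,17); cuts so far [(6, 17)]; region rows[0,8) x cols[16,24) = 8x8
Op 6 cut(4, 2): punch at orig (4,18); cuts so far [(4, 18), (6, 17)]; region rows[0,8) x cols[16,24) = 8x8
Unfold 1 (reflect across v@24): 4 holes -> [(4, 18), (4, 29), (6, 17), (6, 30)]
Unfold 2 (reflect across h@8): 8 holes -> [(4, 18), (4, 29), (6, 17), (6, 30), (9, 17), (9, 30), (11, 18), (11, 29)]
Unfold 3 (reflect across h@16): 16 holes -> [(4, 18), (4, 29), (6, 17), (6, 30), (9, 17), (9, 30), (11, 18), (11, 29), (20, 18), (20, 29), (22, 17), (22, 30), (25, 17), (25, 30), (27, 18), (27, 29)]
Unfold 4 (reflect across v@16): 32 holes -> [(4, 2), (4, 13), (4, 18), (4, 29), (6, 1), (6, 14), (6, 17), (6, 30), (9, 1), (9, 14), (9, 17), (9, 30), (11, 2), (11, 13), (11, 18), (11, 29), (20, 2), (20, 13), (20, 18), (20, 29), (22, 1), (22, 14), (22, 17), (22, 30), (25, 1), (25, 14), (25, 17), (25, 30), (27, 2), (27, 13), (27, 18), (27, 29)]
Holes: [(4, 2), (4, 13), (4, 18), (4, 29), (6, 1), (6, 14), (6, 17), (6, 30), (9, 1), (9, 14), (9, 17), (9, 30), (11, 2), (11, 13), (11, 18), (11, 29), (20, 2), (20, 13), (20, 18), (20, 29), (22, 1), (22, 14), (22, 17), (22, 30), (25, 1), (25, 14), (25, 17), (25, 30), (27, 2), (27, 13), (27, 18), (27, 29)]

Answer: no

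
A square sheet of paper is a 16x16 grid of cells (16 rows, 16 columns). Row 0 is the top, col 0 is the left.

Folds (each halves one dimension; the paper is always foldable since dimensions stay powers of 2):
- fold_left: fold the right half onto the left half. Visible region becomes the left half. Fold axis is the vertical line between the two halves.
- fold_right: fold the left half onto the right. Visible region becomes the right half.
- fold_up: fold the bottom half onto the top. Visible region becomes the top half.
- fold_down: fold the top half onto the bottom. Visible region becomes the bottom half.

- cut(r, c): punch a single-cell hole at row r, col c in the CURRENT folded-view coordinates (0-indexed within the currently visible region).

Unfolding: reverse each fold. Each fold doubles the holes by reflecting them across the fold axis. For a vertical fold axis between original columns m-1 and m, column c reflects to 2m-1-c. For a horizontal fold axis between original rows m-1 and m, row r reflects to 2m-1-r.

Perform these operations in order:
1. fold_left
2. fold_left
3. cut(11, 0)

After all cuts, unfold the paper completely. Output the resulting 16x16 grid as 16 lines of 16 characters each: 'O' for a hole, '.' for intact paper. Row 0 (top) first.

Op 1 fold_left: fold axis v@8; visible region now rows[0,16) x cols[0,8) = 16x8
Op 2 fold_left: fold axis v@4; visible region now rows[0,16) x cols[0,4) = 16x4
Op 3 cut(11, 0): punch at orig (11,0); cuts so far [(11, 0)]; region rows[0,16) x cols[0,4) = 16x4
Unfold 1 (reflect across v@4): 2 holes -> [(11, 0), (11, 7)]
Unfold 2 (reflect across v@8): 4 holes -> [(11, 0), (11, 7), (11, 8), (11, 15)]

Answer: ................
................
................
................
................
................
................
................
................
................
................
O......OO......O
................
................
................
................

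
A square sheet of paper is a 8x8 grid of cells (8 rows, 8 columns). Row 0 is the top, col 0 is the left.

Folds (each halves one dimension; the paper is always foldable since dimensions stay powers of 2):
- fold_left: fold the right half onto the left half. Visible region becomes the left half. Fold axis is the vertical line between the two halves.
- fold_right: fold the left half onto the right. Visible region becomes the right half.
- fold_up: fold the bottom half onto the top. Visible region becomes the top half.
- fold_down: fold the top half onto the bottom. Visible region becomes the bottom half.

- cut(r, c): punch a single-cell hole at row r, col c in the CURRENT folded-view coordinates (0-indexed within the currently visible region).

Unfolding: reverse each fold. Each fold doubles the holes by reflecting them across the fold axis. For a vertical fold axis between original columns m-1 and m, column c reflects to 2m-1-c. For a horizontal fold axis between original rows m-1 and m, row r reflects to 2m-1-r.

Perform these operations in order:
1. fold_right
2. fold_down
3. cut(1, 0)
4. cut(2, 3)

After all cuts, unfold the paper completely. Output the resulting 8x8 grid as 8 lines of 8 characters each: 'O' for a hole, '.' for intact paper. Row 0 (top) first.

Answer: ........
O......O
...OO...
........
........
...OO...
O......O
........

Derivation:
Op 1 fold_right: fold axis v@4; visible region now rows[0,8) x cols[4,8) = 8x4
Op 2 fold_down: fold axis h@4; visible region now rows[4,8) x cols[4,8) = 4x4
Op 3 cut(1, 0): punch at orig (5,4); cuts so far [(5, 4)]; region rows[4,8) x cols[4,8) = 4x4
Op 4 cut(2, 3): punch at orig (6,7); cuts so far [(5, 4), (6, 7)]; region rows[4,8) x cols[4,8) = 4x4
Unfold 1 (reflect across h@4): 4 holes -> [(1, 7), (2, 4), (5, 4), (6, 7)]
Unfold 2 (reflect across v@4): 8 holes -> [(1, 0), (1, 7), (2, 3), (2, 4), (5, 3), (5, 4), (6, 0), (6, 7)]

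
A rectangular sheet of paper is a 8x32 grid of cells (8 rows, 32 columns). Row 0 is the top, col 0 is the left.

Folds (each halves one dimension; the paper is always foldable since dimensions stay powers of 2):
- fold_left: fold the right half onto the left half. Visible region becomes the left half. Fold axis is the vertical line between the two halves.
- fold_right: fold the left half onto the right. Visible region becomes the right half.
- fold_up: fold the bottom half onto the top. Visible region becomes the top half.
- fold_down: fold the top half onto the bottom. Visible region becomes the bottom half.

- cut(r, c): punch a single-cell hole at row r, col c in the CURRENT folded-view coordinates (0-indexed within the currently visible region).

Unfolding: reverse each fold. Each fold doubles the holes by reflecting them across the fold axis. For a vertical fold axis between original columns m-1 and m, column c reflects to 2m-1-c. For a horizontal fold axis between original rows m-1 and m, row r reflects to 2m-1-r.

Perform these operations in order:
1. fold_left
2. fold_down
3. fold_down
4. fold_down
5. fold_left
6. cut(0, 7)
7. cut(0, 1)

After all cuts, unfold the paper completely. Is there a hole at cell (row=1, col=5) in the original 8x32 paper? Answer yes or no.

Op 1 fold_left: fold axis v@16; visible region now rows[0,8) x cols[0,16) = 8x16
Op 2 fold_down: fold axis h@4; visible region now rows[4,8) x cols[0,16) = 4x16
Op 3 fold_down: fold axis h@6; visible region now rows[6,8) x cols[0,16) = 2x16
Op 4 fold_down: fold axis h@7; visible region now rows[7,8) x cols[0,16) = 1x16
Op 5 fold_left: fold axis v@8; visible region now rows[7,8) x cols[0,8) = 1x8
Op 6 cut(0, 7): punch at orig (7,7); cuts so far [(7, 7)]; region rows[7,8) x cols[0,8) = 1x8
Op 7 cut(0, 1): punch at orig (7,1); cuts so far [(7, 1), (7, 7)]; region rows[7,8) x cols[0,8) = 1x8
Unfold 1 (reflect across v@8): 4 holes -> [(7, 1), (7, 7), (7, 8), (7, 14)]
Unfold 2 (reflect across h@7): 8 holes -> [(6, 1), (6, 7), (6, 8), (6, 14), (7, 1), (7, 7), (7, 8), (7, 14)]
Unfold 3 (reflect across h@6): 16 holes -> [(4, 1), (4, 7), (4, 8), (4, 14), (5, 1), (5, 7), (5, 8), (5, 14), (6, 1), (6, 7), (6, 8), (6, 14), (7, 1), (7, 7), (7, 8), (7, 14)]
Unfold 4 (reflect across h@4): 32 holes -> [(0, 1), (0, 7), (0, 8), (0, 14), (1, 1), (1, 7), (1, 8), (1, 14), (2, 1), (2, 7), (2, 8), (2, 14), (3, 1), (3, 7), (3, 8), (3, 14), (4, 1), (4, 7), (4, 8), (4, 14), (5, 1), (5, 7), (5, 8), (5, 14), (6, 1), (6, 7), (6, 8), (6, 14), (7, 1), (7, 7), (7, 8), (7, 14)]
Unfold 5 (reflect across v@16): 64 holes -> [(0, 1), (0, 7), (0, 8), (0, 14), (0, 17), (0, 23), (0, 24), (0, 30), (1, 1), (1, 7), (1, 8), (1, 14), (1, 17), (1, 23), (1, 24), (1, 30), (2, 1), (2, 7), (2, 8), (2, 14), (2, 17), (2, 23), (2, 24), (2, 30), (3, 1), (3, 7), (3, 8), (3, 14), (3, 17), (3, 23), (3, 24), (3, 30), (4, 1), (4, 7), (4, 8), (4, 14), (4, 17), (4, 23), (4, 24), (4, 30), (5, 1), (5, 7), (5, 8), (5, 14), (5, 17), (5, 23), (5, 24), (5, 30), (6, 1), (6, 7), (6, 8), (6, 14), (6, 17), (6, 23), (6, 24), (6, 30), (7, 1), (7, 7), (7, 8), (7, 14), (7, 17), (7, 23), (7, 24), (7, 30)]
Holes: [(0, 1), (0, 7), (0, 8), (0, 14), (0, 17), (0, 23), (0, 24), (0, 30), (1, 1), (1, 7), (1, 8), (1, 14), (1, 17), (1, 23), (1, 24), (1, 30), (2, 1), (2, 7), (2, 8), (2, 14), (2, 17), (2, 23), (2, 24), (2, 30), (3, 1), (3, 7), (3, 8), (3, 14), (3, 17), (3, 23), (3, 24), (3, 30), (4, 1), (4, 7), (4, 8), (4, 14), (4, 17), (4, 23), (4, 24), (4, 30), (5, 1), (5, 7), (5, 8), (5, 14), (5, 17), (5, 23), (5, 24), (5, 30), (6, 1), (6, 7), (6, 8), (6, 14), (6, 17), (6, 23), (6, 24), (6, 30), (7, 1), (7, 7), (7, 8), (7, 14), (7, 17), (7, 23), (7, 24), (7, 30)]

Answer: no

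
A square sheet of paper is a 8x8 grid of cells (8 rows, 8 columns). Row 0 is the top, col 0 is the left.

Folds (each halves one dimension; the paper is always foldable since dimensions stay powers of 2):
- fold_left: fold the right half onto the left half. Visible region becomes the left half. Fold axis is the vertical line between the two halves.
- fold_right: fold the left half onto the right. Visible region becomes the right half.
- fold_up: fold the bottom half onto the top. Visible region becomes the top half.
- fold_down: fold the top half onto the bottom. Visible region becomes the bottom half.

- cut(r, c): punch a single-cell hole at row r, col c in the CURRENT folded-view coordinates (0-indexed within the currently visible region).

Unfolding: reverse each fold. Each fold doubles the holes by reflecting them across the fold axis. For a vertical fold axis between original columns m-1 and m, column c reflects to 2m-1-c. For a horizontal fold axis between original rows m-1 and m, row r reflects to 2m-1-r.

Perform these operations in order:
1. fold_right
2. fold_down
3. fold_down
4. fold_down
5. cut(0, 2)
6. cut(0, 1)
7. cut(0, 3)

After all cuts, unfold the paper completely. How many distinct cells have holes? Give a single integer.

Op 1 fold_right: fold axis v@4; visible region now rows[0,8) x cols[4,8) = 8x4
Op 2 fold_down: fold axis h@4; visible region now rows[4,8) x cols[4,8) = 4x4
Op 3 fold_down: fold axis h@6; visible region now rows[6,8) x cols[4,8) = 2x4
Op 4 fold_down: fold axis h@7; visible region now rows[7,8) x cols[4,8) = 1x4
Op 5 cut(0, 2): punch at orig (7,6); cuts so far [(7, 6)]; region rows[7,8) x cols[4,8) = 1x4
Op 6 cut(0, 1): punch at orig (7,5); cuts so far [(7, 5), (7, 6)]; region rows[7,8) x cols[4,8) = 1x4
Op 7 cut(0, 3): punch at orig (7,7); cuts so far [(7, 5), (7, 6), (7, 7)]; region rows[7,8) x cols[4,8) = 1x4
Unfold 1 (reflect across h@7): 6 holes -> [(6, 5), (6, 6), (6, 7), (7, 5), (7, 6), (7, 7)]
Unfold 2 (reflect across h@6): 12 holes -> [(4, 5), (4, 6), (4, 7), (5, 5), (5, 6), (5, 7), (6, 5), (6, 6), (6, 7), (7, 5), (7, 6), (7, 7)]
Unfold 3 (reflect across h@4): 24 holes -> [(0, 5), (0, 6), (0, 7), (1, 5), (1, 6), (1, 7), (2, 5), (2, 6), (2, 7), (3, 5), (3, 6), (3, 7), (4, 5), (4, 6), (4, 7), (5, 5), (5, 6), (5, 7), (6, 5), (6, 6), (6, 7), (7, 5), (7, 6), (7, 7)]
Unfold 4 (reflect across v@4): 48 holes -> [(0, 0), (0, 1), (0, 2), (0, 5), (0, 6), (0, 7), (1, 0), (1, 1), (1, 2), (1, 5), (1, 6), (1, 7), (2, 0), (2, 1), (2, 2), (2, 5), (2, 6), (2, 7), (3, 0), (3, 1), (3, 2), (3, 5), (3, 6), (3, 7), (4, 0), (4, 1), (4, 2), (4, 5), (4, 6), (4, 7), (5, 0), (5, 1), (5, 2), (5, 5), (5, 6), (5, 7), (6, 0), (6, 1), (6, 2), (6, 5), (6, 6), (6, 7), (7, 0), (7, 1), (7, 2), (7, 5), (7, 6), (7, 7)]

Answer: 48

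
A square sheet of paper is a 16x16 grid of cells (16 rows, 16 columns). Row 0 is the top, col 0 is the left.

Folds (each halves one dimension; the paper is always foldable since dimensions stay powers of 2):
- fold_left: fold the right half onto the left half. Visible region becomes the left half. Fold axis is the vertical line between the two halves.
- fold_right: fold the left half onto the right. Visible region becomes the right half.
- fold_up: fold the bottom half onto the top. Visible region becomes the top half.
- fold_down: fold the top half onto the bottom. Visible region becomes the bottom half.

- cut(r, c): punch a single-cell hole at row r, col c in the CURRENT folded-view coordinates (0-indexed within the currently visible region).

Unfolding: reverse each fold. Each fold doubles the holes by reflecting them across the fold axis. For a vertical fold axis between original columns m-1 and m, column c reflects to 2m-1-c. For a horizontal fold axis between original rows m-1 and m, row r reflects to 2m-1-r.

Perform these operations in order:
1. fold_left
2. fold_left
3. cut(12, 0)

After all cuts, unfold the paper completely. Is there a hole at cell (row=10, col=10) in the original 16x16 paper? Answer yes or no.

Answer: no

Derivation:
Op 1 fold_left: fold axis v@8; visible region now rows[0,16) x cols[0,8) = 16x8
Op 2 fold_left: fold axis v@4; visible region now rows[0,16) x cols[0,4) = 16x4
Op 3 cut(12, 0): punch at orig (12,0); cuts so far [(12, 0)]; region rows[0,16) x cols[0,4) = 16x4
Unfold 1 (reflect across v@4): 2 holes -> [(12, 0), (12, 7)]
Unfold 2 (reflect across v@8): 4 holes -> [(12, 0), (12, 7), (12, 8), (12, 15)]
Holes: [(12, 0), (12, 7), (12, 8), (12, 15)]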